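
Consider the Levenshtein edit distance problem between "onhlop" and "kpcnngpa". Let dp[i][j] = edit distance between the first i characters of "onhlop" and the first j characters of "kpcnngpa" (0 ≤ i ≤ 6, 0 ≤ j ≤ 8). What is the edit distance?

7

   ''  k  p  c  n  n  g  p  a
''  0  1  2  3  4  5  6  7  8
 o  1  1  2  3  4  5  6  7  8
 n  2  2  2  3  3  4  5  6  7
 h  3  3  3  3  4  4  5  6  7
 l  4  4  4  4  4  5  5  6  7
 o  5  5  5  5  5  5  6  6  7
 p  6  6  5  6  6  6  6  6  7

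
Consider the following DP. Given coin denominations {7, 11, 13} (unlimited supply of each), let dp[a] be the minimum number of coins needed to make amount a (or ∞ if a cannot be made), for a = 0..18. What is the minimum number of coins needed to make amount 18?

 a  0  1  2  3  4  5  6  7  8  9 10 11 12 13 14 15 16 17 18
dp  0  -  -  -  -  -  -  1  -  -  -  1  -  1  2  -  -  -  2
(- denotes ∞ / unreachable)

2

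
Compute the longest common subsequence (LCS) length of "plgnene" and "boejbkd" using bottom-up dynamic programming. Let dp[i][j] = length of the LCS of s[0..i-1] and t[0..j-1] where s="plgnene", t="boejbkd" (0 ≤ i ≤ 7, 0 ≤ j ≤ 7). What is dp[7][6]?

   ''  b  o  e  j  b  k  d
''  0  0  0  0  0  0  0  0
 p  0  0  0  0  0  0  0  0
 l  0  0  0  0  0  0  0  0
 g  0  0  0  0  0  0  0  0
 n  0  0  0  0  0  0  0  0
 e  0  0  0  1  1  1  1  1
 n  0  0  0  1  1  1  1  1
 e  0  0  0  1  1  1  1  1

1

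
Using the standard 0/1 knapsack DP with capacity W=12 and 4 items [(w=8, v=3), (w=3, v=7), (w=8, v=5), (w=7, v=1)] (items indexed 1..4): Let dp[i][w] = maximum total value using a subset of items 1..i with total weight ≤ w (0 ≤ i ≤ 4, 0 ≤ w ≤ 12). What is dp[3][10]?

i\w   0   1   2   3   4   5   6   7   8   9  10  11  12
  0   0   0   0   0   0   0   0   0   0   0   0   0   0
  1   0   0   0   0   0   0   0   0   3   3   3   3   3
  2   0   0   0   7   7   7   7   7   7   7   7  10  10
  3   0   0   0   7   7   7   7   7   7   7   7  12  12
  4   0   0   0   7   7   7   7   7   7   7   8  12  12

7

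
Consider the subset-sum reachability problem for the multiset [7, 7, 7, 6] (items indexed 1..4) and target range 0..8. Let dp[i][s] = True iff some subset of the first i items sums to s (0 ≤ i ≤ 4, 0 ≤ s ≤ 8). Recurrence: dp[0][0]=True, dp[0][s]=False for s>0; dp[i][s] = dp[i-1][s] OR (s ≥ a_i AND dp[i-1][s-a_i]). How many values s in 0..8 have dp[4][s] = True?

3

i\s   0   1   2   3   4   5   6   7   8
  0   T   F   F   F   F   F   F   F   F
  1   T   F   F   F   F   F   F   T   F
  2   T   F   F   F   F   F   F   T   F
  3   T   F   F   F   F   F   F   T   F
  4   T   F   F   F   F   F   T   T   F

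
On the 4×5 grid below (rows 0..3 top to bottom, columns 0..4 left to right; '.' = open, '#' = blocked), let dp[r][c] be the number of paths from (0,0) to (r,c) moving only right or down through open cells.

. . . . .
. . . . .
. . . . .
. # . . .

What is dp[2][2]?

6

r\c   0   1   2   3   4
  0   1   1   1   1   1
  1   1   2   3   4   5
  2   1   3   6  10  15
  3   1   0   6  16  31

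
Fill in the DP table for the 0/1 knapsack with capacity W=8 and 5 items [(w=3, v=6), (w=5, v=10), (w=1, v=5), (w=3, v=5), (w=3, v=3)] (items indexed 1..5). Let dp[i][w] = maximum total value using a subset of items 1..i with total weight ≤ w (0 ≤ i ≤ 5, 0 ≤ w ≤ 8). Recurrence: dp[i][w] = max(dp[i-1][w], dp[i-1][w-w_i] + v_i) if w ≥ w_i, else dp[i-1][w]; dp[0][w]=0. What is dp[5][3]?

6

i\w   0   1   2   3   4   5   6   7   8
  0   0   0   0   0   0   0   0   0   0
  1   0   0   0   6   6   6   6   6   6
  2   0   0   0   6   6  10  10  10  16
  3   0   5   5   6  11  11  15  15  16
  4   0   5   5   6  11  11  15  16  16
  5   0   5   5   6  11  11  15  16  16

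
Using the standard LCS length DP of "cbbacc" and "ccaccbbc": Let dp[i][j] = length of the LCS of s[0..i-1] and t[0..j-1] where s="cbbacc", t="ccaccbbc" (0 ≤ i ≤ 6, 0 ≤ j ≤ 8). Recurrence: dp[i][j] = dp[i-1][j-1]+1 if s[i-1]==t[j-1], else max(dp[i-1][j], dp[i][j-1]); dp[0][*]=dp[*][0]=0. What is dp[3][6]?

   ''  c  c  a  c  c  b  b  c
''  0  0  0  0  0  0  0  0  0
 c  0  1  1  1  1  1  1  1  1
 b  0  1  1  1  1  1  2  2  2
 b  0  1  1  1  1  1  2  3  3
 a  0  1  1  2  2  2  2  3  3
 c  0  1  2  2  3  3  3  3  4
 c  0  1  2  2  3  4  4  4  4

2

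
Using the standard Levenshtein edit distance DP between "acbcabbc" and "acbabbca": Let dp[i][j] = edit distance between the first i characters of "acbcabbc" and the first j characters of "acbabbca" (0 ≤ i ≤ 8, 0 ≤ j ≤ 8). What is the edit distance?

2

   ''  a  c  b  a  b  b  c  a
''  0  1  2  3  4  5  6  7  8
 a  1  0  1  2  3  4  5  6  7
 c  2  1  0  1  2  3  4  5  6
 b  3  2  1  0  1  2  3  4  5
 c  4  3  2  1  1  2  3  3  4
 a  5  4  3  2  1  2  3  4  3
 b  6  5  4  3  2  1  2  3  4
 b  7  6  5  4  3  2  1  2  3
 c  8  7  6  5  4  3  2  1  2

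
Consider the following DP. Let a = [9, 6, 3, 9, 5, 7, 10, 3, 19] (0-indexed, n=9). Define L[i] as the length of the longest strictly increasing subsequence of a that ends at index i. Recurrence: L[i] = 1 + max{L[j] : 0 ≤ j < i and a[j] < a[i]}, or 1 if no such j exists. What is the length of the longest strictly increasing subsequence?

5

   i    0    1    2    3    4    5    6    7    8
a[i]    9    6    3    9    5    7   10    3   19
L[i]    1    1    1    2    2    3    4    1    5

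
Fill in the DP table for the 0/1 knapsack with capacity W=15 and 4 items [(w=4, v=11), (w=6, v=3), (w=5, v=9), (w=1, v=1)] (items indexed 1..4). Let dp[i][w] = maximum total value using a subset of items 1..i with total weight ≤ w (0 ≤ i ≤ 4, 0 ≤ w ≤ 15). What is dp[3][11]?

i\w   0   1   2   3   4   5   6   7   8   9  10  11  12  13  14  15
  0   0   0   0   0   0   0   0   0   0   0   0   0   0   0   0   0
  1   0   0   0   0  11  11  11  11  11  11  11  11  11  11  11  11
  2   0   0   0   0  11  11  11  11  11  11  14  14  14  14  14  14
  3   0   0   0   0  11  11  11  11  11  20  20  20  20  20  20  23
  4   0   1   1   1  11  12  12  12  12  20  21  21  21  21  21  23

20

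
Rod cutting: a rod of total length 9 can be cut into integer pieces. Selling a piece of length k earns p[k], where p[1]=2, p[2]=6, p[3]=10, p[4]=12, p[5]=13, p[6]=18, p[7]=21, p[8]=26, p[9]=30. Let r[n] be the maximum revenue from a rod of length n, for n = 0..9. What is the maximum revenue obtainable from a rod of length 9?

30

   n    0    1    2    3    4    5    6    7    8    9
r[n]    0    2    6   10   12   16   20   22   26   30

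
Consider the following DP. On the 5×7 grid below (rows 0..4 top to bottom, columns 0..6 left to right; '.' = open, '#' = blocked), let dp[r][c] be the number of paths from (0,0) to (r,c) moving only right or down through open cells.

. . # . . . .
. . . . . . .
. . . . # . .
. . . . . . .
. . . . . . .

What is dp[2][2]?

r\c   0   1   2   3   4   5   6
  0   1   1   0   0   0   0   0
  1   1   2   2   2   2   2   2
  2   1   3   5   7   0   2   4
  3   1   4   9  16  16  18  22
  4   1   5  14  30  46  64  86

5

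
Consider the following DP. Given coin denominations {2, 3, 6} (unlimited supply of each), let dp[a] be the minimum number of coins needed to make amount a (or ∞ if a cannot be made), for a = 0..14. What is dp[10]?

3

 a  0  1  2  3  4  5  6  7  8  9 10 11 12 13 14
dp  0  -  1  1  2  2  1  3  2  2  3  3  2  4  3
(- denotes ∞ / unreachable)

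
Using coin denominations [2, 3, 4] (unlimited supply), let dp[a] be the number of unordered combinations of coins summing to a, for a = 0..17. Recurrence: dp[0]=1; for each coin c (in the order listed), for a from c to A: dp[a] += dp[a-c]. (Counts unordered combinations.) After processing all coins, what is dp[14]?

8

after  coin     0     1     2     3     4     5     6     7     8     9    10    11    12    13    14    15    16    17
          2     1     0     1     0     1     0     1     0     1     0     1     0     1     0     1     0     1     0
          3     1     0     1     1     1     1     2     1     2     2     2     2     3     2     3     3     3     3
          4     1     0     1     1     2     1     3     2     4     3     5     4     7     5     8     7    10     8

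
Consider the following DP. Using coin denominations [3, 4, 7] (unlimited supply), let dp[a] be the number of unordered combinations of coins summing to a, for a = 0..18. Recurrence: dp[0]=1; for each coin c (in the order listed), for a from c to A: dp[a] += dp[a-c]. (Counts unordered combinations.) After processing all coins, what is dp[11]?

after  coin     0     1     2     3     4     5     6     7     8     9    10    11    12    13    14    15    16    17    18
          3     1     0     0     1     0     0     1     0     0     1     0     0     1     0     0     1     0     0     1
          4     1     0     0     1     1     0     1     1     1     1     1     1     2     1     1     2     2     1     2
          7     1     0     0     1     1     0     1     2     1     1     2     2     2     2     3     3     3     3     4

2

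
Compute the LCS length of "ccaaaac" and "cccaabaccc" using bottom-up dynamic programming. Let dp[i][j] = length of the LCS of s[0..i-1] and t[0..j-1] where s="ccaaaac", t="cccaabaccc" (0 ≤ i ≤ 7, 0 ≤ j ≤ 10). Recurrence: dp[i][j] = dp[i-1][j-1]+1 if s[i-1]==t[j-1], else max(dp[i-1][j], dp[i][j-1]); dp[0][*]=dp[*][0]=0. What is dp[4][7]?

   ''  c  c  c  a  a  b  a  c  c  c
''  0  0  0  0  0  0  0  0  0  0  0
 c  0  1  1  1  1  1  1  1  1  1  1
 c  0  1  2  2  2  2  2  2  2  2  2
 a  0  1  2  2  3  3  3  3  3  3  3
 a  0  1  2  2  3  4  4  4  4  4  4
 a  0  1  2  2  3  4  4  5  5  5  5
 a  0  1  2  2  3  4  4  5  5  5  5
 c  0  1  2  3  3  4  4  5  6  6  6

4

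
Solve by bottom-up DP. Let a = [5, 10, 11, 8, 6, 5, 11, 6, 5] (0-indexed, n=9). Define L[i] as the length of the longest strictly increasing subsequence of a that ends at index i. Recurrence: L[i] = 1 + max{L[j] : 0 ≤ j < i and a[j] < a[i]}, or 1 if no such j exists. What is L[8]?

   i    0    1    2    3    4    5    6    7    8
a[i]    5   10   11    8    6    5   11    6    5
L[i]    1    2    3    2    2    1    3    2    1

1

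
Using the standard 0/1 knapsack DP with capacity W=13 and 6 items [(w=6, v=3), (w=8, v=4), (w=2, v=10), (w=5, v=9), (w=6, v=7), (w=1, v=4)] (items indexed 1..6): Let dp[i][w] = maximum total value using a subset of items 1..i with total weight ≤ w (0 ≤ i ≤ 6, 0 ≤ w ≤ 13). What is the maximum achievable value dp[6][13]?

i\w   0   1   2   3   4   5   6   7   8   9  10  11  12  13
  0   0   0   0   0   0   0   0   0   0   0   0   0   0   0
  1   0   0   0   0   0   0   3   3   3   3   3   3   3   3
  2   0   0   0   0   0   0   3   3   4   4   4   4   4   4
  3   0   0  10  10  10  10  10  10  13  13  14  14  14  14
  4   0   0  10  10  10  10  10  19  19  19  19  19  19  22
  5   0   0  10  10  10  10  10  19  19  19  19  19  19  26
  6   0   4  10  14  14  14  14  19  23  23  23  23  23  26

26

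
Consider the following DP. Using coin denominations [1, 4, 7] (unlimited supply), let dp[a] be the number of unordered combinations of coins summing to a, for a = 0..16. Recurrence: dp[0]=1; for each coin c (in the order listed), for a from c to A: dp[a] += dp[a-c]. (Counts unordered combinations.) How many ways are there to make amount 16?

after  coin     0     1     2     3     4     5     6     7     8     9    10    11    12    13    14    15    16
          1     1     1     1     1     1     1     1     1     1     1     1     1     1     1     1     1     1
          4     1     1     1     1     2     2     2     2     3     3     3     3     4     4     4     4     5
          7     1     1     1     1     2     2     2     3     4     4     4     5     6     6     7     8     9

9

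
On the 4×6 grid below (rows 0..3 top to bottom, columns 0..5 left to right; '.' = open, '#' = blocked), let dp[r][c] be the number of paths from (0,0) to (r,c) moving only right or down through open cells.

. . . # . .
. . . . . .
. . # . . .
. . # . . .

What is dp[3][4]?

r\c   0   1   2   3   4   5
  0   1   1   1   0   0   0
  1   1   2   3   3   3   3
  2   1   3   0   3   6   9
  3   1   4   0   3   9  18

9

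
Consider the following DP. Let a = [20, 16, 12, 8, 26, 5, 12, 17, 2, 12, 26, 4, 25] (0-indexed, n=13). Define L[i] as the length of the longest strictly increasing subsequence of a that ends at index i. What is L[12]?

4

   i    0    1    2    3    4    5    6    7    8    9   10   11   12
a[i]   20   16   12    8   26    5   12   17    2   12   26    4   25
L[i]    1    1    1    1    2    1    2    3    1    2    4    2    4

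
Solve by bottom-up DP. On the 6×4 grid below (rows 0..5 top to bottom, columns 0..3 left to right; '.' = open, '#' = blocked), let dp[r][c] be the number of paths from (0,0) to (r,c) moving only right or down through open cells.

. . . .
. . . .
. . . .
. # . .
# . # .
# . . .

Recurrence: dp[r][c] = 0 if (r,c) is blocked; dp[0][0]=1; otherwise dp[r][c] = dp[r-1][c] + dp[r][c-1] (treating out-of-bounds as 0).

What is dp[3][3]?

r\c   0   1   2   3
  0   1   1   1   1
  1   1   2   3   4
  2   1   3   6  10
  3   1   0   6  16
  4   0   0   0  16
  5   0   0   0  16

16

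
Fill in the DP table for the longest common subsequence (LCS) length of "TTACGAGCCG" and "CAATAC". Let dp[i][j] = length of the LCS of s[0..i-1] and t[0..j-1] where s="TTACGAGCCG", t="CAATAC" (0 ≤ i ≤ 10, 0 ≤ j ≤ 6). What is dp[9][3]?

2

   ''  C  A  A  T  A  C
''  0  0  0  0  0  0  0
 T  0  0  0  0  1  1  1
 T  0  0  0  0  1  1  1
 A  0  0  1  1  1  2  2
 C  0  1  1  1  1  2  3
 G  0  1  1  1  1  2  3
 A  0  1  2  2  2  2  3
 G  0  1  2  2  2  2  3
 C  0  1  2  2  2  2  3
 C  0  1  2  2  2  2  3
 G  0  1  2  2  2  2  3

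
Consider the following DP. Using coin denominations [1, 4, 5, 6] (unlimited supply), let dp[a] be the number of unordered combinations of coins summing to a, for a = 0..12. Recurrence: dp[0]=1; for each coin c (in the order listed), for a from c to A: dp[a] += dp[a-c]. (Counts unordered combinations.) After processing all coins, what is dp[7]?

after  coin     0     1     2     3     4     5     6     7     8     9    10    11    12
          1     1     1     1     1     1     1     1     1     1     1     1     1     1
          4     1     1     1     1     2     2     2     2     3     3     3     3     4
          5     1     1     1     1     2     3     3     3     4     5     6     6     7
          6     1     1     1     1     2     3     4     4     5     6     8     9    11

4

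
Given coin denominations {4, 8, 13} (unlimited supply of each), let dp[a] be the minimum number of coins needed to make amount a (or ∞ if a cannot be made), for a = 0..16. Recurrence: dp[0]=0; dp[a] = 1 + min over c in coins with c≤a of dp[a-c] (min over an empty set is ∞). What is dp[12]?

 a  0  1  2  3  4  5  6  7  8  9 10 11 12 13 14 15 16
dp  0  -  -  -  1  -  -  -  1  -  -  -  2  1  -  -  2
(- denotes ∞ / unreachable)

2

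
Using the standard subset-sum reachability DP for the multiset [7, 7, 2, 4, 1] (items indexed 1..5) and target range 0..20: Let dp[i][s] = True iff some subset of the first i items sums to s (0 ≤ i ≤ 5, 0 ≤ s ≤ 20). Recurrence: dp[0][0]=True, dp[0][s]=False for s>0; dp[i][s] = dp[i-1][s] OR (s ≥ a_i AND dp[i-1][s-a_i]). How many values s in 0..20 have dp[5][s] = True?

21

i\s   0   1   2   3   4   5   6   7   8   9  10  11  12  13  14  15  16  17  18  19  20
  0   T   F   F   F   F   F   F   F   F   F   F   F   F   F   F   F   F   F   F   F   F
  1   T   F   F   F   F   F   F   T   F   F   F   F   F   F   F   F   F   F   F   F   F
  2   T   F   F   F   F   F   F   T   F   F   F   F   F   F   T   F   F   F   F   F   F
  3   T   F   T   F   F   F   F   T   F   T   F   F   F   F   T   F   T   F   F   F   F
  4   T   F   T   F   T   F   T   T   F   T   F   T   F   T   T   F   T   F   T   F   T
  5   T   T   T   T   T   T   T   T   T   T   T   T   T   T   T   T   T   T   T   T   T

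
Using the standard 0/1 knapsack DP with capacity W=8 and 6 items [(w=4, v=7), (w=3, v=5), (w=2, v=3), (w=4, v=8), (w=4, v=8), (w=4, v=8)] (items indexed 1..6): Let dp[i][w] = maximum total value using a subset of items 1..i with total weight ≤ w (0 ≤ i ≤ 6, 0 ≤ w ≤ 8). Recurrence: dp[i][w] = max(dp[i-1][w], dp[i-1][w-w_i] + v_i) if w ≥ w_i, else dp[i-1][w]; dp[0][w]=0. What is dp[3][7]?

i\w   0   1   2   3   4   5   6   7   8
  0   0   0   0   0   0   0   0   0   0
  1   0   0   0   0   7   7   7   7   7
  2   0   0   0   5   7   7   7  12  12
  3   0   0   3   5   7   8  10  12  12
  4   0   0   3   5   8   8  11  13  15
  5   0   0   3   5   8   8  11  13  16
  6   0   0   3   5   8   8  11  13  16

12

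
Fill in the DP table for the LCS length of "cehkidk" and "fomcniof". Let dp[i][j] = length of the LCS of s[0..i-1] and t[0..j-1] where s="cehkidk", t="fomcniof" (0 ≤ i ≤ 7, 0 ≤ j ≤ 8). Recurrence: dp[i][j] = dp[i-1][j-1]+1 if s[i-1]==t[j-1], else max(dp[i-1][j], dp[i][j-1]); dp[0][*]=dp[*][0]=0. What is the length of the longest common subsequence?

   ''  f  o  m  c  n  i  o  f
''  0  0  0  0  0  0  0  0  0
 c  0  0  0  0  1  1  1  1  1
 e  0  0  0  0  1  1  1  1  1
 h  0  0  0  0  1  1  1  1  1
 k  0  0  0  0  1  1  1  1  1
 i  0  0  0  0  1  1  2  2  2
 d  0  0  0  0  1  1  2  2  2
 k  0  0  0  0  1  1  2  2  2

2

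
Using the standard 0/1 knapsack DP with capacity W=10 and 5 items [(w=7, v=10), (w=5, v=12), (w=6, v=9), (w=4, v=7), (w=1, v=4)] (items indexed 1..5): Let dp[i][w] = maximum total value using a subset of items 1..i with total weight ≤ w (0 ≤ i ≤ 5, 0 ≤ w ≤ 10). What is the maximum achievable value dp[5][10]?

23

i\w   0   1   2   3   4   5   6   7   8   9  10
  0   0   0   0   0   0   0   0   0   0   0   0
  1   0   0   0   0   0   0   0  10  10  10  10
  2   0   0   0   0   0  12  12  12  12  12  12
  3   0   0   0   0   0  12  12  12  12  12  12
  4   0   0   0   0   7  12  12  12  12  19  19
  5   0   4   4   4   7  12  16  16  16  19  23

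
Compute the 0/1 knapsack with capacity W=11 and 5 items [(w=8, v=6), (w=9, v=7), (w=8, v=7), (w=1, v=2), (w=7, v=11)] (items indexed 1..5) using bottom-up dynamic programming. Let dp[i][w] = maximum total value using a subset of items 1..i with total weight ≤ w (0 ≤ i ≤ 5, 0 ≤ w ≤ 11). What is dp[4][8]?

7

i\w   0   1   2   3   4   5   6   7   8   9  10  11
  0   0   0   0   0   0   0   0   0   0   0   0   0
  1   0   0   0   0   0   0   0   0   6   6   6   6
  2   0   0   0   0   0   0   0   0   6   7   7   7
  3   0   0   0   0   0   0   0   0   7   7   7   7
  4   0   2   2   2   2   2   2   2   7   9   9   9
  5   0   2   2   2   2   2   2  11  13  13  13  13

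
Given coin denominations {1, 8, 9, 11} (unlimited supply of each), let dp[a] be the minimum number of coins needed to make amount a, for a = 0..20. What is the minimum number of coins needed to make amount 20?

 a  0  1  2  3  4  5  6  7  8  9 10 11 12 13 14 15 16 17 18 19 20
dp  0  1  2  3  4  5  6  7  1  1  2  1  2  3  4  5  2  2  2  2  2

2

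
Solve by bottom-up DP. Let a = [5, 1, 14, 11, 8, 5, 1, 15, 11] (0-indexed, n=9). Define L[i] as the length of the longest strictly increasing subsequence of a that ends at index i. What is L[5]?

2

   i    0    1    2    3    4    5    6    7    8
a[i]    5    1   14   11    8    5    1   15   11
L[i]    1    1    2    2    2    2    1    3    3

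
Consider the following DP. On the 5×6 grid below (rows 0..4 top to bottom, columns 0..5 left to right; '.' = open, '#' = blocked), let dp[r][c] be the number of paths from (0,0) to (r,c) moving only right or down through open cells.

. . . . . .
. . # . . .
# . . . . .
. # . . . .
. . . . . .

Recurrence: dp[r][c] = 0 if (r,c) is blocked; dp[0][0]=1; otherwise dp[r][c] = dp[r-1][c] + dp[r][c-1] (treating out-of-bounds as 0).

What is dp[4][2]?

r\c   0   1   2   3   4   5
  0   1   1   1   1   1   1
  1   1   2   0   1   2   3
  2   0   2   2   3   5   8
  3   0   0   2   5  10  18
  4   0   0   2   7  17  35

2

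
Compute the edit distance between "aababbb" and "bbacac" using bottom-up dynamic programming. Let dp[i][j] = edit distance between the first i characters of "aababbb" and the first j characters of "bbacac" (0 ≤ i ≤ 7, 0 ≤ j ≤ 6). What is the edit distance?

   ''  b  b  a  c  a  c
''  0  1  2  3  4  5  6
 a  1  1  2  2  3  4  5
 a  2  2  2  2  3  3  4
 b  3  2  2  3  3  4  4
 a  4  3  3  2  3  3  4
 b  5  4  3  3  3  4  4
 b  6  5  4  4  4  4  5
 b  7  6  5  5  5  5  5

5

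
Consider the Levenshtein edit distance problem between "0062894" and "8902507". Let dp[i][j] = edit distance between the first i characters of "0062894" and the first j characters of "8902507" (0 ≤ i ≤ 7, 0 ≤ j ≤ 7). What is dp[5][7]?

   ''  8  9  0  2  5  0  7
''  0  1  2  3  4  5  6  7
 0  1  1  2  2  3  4  5  6
 0  2  2  2  2  3  4  4  5
 6  3  3  3  3  3  4  5  5
 2  4  4  4  4  3  4  5  6
 8  5  4  5  5  4  4  5  6
 9  6  5  4  5  5  5  5  6
 4  7  6  5  5  6  6  6  6

6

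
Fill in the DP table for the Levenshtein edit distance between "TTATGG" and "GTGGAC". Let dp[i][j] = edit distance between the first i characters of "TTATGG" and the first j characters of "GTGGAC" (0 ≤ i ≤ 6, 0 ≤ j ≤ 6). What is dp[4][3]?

3

   ''  G  T  G  G  A  C
''  0  1  2  3  4  5  6
 T  1  1  1  2  3  4  5
 T  2  2  1  2  3  4  5
 A  3  3  2  2  3  3  4
 T  4  4  3  3  3  4  4
 G  5  4  4  3  3  4  5
 G  6  5  5  4  3  4  5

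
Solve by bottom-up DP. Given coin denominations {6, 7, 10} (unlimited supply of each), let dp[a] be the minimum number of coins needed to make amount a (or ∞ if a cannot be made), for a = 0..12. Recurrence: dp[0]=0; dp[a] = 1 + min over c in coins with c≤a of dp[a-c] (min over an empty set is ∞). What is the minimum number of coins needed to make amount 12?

 a  0  1  2  3  4  5  6  7  8  9 10 11 12
dp  0  -  -  -  -  -  1  1  -  -  1  -  2
(- denotes ∞ / unreachable)

2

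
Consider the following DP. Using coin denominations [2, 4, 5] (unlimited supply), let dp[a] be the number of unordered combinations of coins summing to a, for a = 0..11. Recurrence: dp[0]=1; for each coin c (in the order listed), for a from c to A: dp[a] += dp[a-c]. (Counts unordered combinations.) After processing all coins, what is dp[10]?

4

after  coin     0     1     2     3     4     5     6     7     8     9    10    11
          2     1     0     1     0     1     0     1     0     1     0     1     0
          4     1     0     1     0     2     0     2     0     3     0     3     0
          5     1     0     1     0     2     1     2     1     3     2     4     2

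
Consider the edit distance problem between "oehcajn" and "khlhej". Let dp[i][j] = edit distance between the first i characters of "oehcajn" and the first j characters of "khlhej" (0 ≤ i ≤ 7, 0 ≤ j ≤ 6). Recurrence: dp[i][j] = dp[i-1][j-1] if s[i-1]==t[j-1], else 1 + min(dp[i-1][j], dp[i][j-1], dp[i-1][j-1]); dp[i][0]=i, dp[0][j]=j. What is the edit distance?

   ''  k  h  l  h  e  j
''  0  1  2  3  4  5  6
 o  1  1  2  3  4  5  6
 e  2  2  2  3  4  4  5
 h  3  3  2  3  3  4  5
 c  4  4  3  3  4  4  5
 a  5  5  4  4  4  5  5
 j  6  6  5  5  5  5  5
 n  7  7  6  6  6  6  6

6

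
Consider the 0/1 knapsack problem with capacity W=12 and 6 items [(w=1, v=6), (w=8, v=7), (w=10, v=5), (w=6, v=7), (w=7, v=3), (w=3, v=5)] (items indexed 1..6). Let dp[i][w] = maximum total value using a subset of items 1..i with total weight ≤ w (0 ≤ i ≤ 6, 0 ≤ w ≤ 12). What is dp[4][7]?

i\w   0   1   2   3   4   5   6   7   8   9  10  11  12
  0   0   0   0   0   0   0   0   0   0   0   0   0   0
  1   0   6   6   6   6   6   6   6   6   6   6   6   6
  2   0   6   6   6   6   6   6   6   7  13  13  13  13
  3   0   6   6   6   6   6   6   6   7  13  13  13  13
  4   0   6   6   6   6   6   7  13  13  13  13  13  13
  5   0   6   6   6   6   6   7  13  13  13  13  13  13
  6   0   6   6   6  11  11  11  13  13  13  18  18  18

13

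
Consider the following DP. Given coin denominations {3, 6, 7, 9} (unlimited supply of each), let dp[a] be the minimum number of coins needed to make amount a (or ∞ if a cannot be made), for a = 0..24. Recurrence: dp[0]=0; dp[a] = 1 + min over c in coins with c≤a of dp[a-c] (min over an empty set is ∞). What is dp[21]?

 a  0  1  2  3  4  5  6  7  8  9 10 11 12 13 14 15 16 17 18 19 20 21 22 23 24
dp  0  -  -  1  -  -  1  1  -  1  2  -  2  2  2  2  2  3  2  3  3  3  3  3  3
(- denotes ∞ / unreachable)

3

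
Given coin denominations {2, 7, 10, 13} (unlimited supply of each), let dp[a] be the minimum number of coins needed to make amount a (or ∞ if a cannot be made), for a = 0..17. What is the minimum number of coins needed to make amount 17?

2

 a  0  1  2  3  4  5  6  7  8  9 10 11 12 13 14 15 16 17
dp  0  -  1  -  2  -  3  1  4  2  1  3  2  1  2  2  3  2
(- denotes ∞ / unreachable)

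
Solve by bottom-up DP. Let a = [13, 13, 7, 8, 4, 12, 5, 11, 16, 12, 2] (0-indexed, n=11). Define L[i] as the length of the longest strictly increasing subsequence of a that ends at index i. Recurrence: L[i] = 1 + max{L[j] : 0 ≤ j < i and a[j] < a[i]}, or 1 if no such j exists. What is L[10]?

1

   i    0    1    2    3    4    5    6    7    8    9   10
a[i]   13   13    7    8    4   12    5   11   16   12    2
L[i]    1    1    1    2    1    3    2    3    4    4    1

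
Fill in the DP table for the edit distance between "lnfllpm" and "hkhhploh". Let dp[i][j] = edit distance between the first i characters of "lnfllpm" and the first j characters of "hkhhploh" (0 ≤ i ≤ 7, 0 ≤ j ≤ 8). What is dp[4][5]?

5

   ''  h  k  h  h  p  l  o  h
''  0  1  2  3  4  5  6  7  8
 l  1  1  2  3  4  5  5  6  7
 n  2  2  2  3  4  5  6  6  7
 f  3  3  3  3  4  5  6  7  7
 l  4  4  4  4  4  5  5  6  7
 l  5  5  5  5  5  5  5  6  7
 p  6  6  6  6  6  5  6  6  7
 m  7  7  7  7  7  6  6  7  7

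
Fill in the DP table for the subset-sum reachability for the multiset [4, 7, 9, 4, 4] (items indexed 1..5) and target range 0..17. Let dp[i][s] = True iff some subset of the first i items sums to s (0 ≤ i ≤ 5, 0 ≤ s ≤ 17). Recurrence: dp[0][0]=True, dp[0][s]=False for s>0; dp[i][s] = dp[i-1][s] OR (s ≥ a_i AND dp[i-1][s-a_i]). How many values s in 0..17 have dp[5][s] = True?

i\s   0   1   2   3   4   5   6   7   8   9  10  11  12  13  14  15  16  17
  0   T   F   F   F   F   F   F   F   F   F   F   F   F   F   F   F   F   F
  1   T   F   F   F   T   F   F   F   F   F   F   F   F   F   F   F   F   F
  2   T   F   F   F   T   F   F   T   F   F   F   T   F   F   F   F   F   F
  3   T   F   F   F   T   F   F   T   F   T   F   T   F   T   F   F   T   F
  4   T   F   F   F   T   F   F   T   T   T   F   T   F   T   F   T   T   T
  5   T   F   F   F   T   F   F   T   T   T   F   T   T   T   F   T   T   T

11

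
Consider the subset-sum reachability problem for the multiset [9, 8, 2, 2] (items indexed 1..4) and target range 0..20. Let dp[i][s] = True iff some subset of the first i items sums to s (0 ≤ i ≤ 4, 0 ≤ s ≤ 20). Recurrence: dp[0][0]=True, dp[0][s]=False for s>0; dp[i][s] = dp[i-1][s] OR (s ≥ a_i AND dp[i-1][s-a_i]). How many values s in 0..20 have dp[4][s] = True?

i\s   0   1   2   3   4   5   6   7   8   9  10  11  12  13  14  15  16  17  18  19  20
  0   T   F   F   F   F   F   F   F   F   F   F   F   F   F   F   F   F   F   F   F   F
  1   T   F   F   F   F   F   F   F   F   T   F   F   F   F   F   F   F   F   F   F   F
  2   T   F   F   F   F   F   F   F   T   T   F   F   F   F   F   F   F   T   F   F   F
  3   T   F   T   F   F   F   F   F   T   T   T   T   F   F   F   F   F   T   F   T   F
  4   T   F   T   F   T   F   F   F   T   T   T   T   T   T   F   F   F   T   F   T   F

11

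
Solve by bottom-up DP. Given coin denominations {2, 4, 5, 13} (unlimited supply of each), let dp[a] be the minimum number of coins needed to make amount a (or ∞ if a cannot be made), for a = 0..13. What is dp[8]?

 a  0  1  2  3  4  5  6  7  8  9 10 11 12 13
dp  0  -  1  -  1  1  2  2  2  2  2  3  3  1
(- denotes ∞ / unreachable)

2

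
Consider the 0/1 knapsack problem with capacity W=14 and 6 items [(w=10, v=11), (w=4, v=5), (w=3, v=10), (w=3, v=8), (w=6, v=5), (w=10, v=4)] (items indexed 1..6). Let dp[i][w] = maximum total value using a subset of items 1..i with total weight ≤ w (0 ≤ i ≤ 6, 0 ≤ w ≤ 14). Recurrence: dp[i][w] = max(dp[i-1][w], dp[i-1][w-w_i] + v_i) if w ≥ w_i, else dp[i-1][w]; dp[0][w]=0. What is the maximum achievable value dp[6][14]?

23

i\w   0   1   2   3   4   5   6   7   8   9  10  11  12  13  14
  0   0   0   0   0   0   0   0   0   0   0   0   0   0   0   0
  1   0   0   0   0   0   0   0   0   0   0  11  11  11  11  11
  2   0   0   0   0   5   5   5   5   5   5  11  11  11  11  16
  3   0   0   0  10  10  10  10  15  15  15  15  15  15  21  21
  4   0   0   0  10  10  10  18  18  18  18  23  23  23  23  23
  5   0   0   0  10  10  10  18  18  18  18  23  23  23  23  23
  6   0   0   0  10  10  10  18  18  18  18  23  23  23  23  23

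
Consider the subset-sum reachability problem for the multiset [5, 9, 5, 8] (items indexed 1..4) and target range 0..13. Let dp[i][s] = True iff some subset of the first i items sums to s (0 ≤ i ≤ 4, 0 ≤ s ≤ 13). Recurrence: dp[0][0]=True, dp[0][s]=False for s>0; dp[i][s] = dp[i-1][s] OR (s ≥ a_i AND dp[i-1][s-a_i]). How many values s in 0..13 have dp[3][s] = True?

4

i\s   0   1   2   3   4   5   6   7   8   9  10  11  12  13
  0   T   F   F   F   F   F   F   F   F   F   F   F   F   F
  1   T   F   F   F   F   T   F   F   F   F   F   F   F   F
  2   T   F   F   F   F   T   F   F   F   T   F   F   F   F
  3   T   F   F   F   F   T   F   F   F   T   T   F   F   F
  4   T   F   F   F   F   T   F   F   T   T   T   F   F   T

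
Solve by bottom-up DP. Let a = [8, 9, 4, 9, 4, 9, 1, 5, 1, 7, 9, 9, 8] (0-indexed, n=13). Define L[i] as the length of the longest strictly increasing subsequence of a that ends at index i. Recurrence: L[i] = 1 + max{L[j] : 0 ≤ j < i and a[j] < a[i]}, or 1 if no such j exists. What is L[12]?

4

   i    0    1    2    3    4    5    6    7    8    9   10   11   12
a[i]    8    9    4    9    4    9    1    5    1    7    9    9    8
L[i]    1    2    1    2    1    2    1    2    1    3    4    4    4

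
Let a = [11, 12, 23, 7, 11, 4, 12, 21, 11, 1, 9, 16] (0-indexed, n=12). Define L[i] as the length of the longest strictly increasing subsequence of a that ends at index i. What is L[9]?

   i    0    1    2    3    4    5    6    7    8    9   10   11
a[i]   11   12   23    7   11    4   12   21   11    1    9   16
L[i]    1    2    3    1    2    1    3    4    2    1    2    4

1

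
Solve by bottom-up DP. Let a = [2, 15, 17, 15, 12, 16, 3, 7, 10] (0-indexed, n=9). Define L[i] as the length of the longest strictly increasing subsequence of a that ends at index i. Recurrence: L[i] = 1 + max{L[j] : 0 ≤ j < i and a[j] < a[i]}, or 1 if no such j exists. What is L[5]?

   i    0    1    2    3    4    5    6    7    8
a[i]    2   15   17   15   12   16    3    7   10
L[i]    1    2    3    2    2    3    2    3    4

3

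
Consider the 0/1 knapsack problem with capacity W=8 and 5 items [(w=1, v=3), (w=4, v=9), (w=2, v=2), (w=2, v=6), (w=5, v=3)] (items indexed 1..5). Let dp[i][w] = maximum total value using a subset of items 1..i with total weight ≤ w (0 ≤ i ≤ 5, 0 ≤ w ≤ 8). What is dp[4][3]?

9

i\w   0   1   2   3   4   5   6   7   8
  0   0   0   0   0   0   0   0   0   0
  1   0   3   3   3   3   3   3   3   3
  2   0   3   3   3   9  12  12  12  12
  3   0   3   3   5   9  12  12  14  14
  4   0   3   6   9   9  12  15  18  18
  5   0   3   6   9   9  12  15  18  18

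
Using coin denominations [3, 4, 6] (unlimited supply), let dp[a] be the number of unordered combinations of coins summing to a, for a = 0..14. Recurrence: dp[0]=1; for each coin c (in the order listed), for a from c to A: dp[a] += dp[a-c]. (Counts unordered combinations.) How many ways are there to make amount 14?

after  coin     0     1     2     3     4     5     6     7     8     9    10    11    12    13    14
          3     1     0     0     1     0     0     1     0     0     1     0     0     1     0     0
          4     1     0     0     1     1     0     1     1     1     1     1     1     2     1     1
          6     1     0     0     1     1     0     2     1     1     2     2     1     4     2     2

2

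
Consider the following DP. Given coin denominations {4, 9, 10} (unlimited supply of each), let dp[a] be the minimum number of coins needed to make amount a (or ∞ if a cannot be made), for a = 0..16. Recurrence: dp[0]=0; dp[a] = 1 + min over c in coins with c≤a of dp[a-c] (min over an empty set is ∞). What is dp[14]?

 a  0  1  2  3  4  5  6  7  8  9 10 11 12 13 14 15 16
dp  0  -  -  -  1  -  -  -  2  1  1  -  3  2  2  -  4
(- denotes ∞ / unreachable)

2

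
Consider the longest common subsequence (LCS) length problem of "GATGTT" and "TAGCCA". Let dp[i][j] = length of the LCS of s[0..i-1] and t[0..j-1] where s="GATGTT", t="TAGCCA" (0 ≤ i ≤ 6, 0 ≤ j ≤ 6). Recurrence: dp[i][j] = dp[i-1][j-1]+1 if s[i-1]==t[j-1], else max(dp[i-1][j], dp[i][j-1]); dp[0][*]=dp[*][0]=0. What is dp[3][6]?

   ''  T  A  G  C  C  A
''  0  0  0  0  0  0  0
 G  0  0  0  1  1  1  1
 A  0  0  1  1  1  1  2
 T  0  1  1  1  1  1  2
 G  0  1  1  2  2  2  2
 T  0  1  1  2  2  2  2
 T  0  1  1  2  2  2  2

2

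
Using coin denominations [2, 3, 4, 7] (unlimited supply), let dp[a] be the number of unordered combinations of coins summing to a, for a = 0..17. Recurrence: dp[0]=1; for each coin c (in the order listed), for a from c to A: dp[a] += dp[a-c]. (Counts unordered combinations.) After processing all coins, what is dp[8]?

4

after  coin     0     1     2     3     4     5     6     7     8     9    10    11    12    13    14    15    16    17
          2     1     0     1     0     1     0     1     0     1     0     1     0     1     0     1     0     1     0
          3     1     0     1     1     1     1     2     1     2     2     2     2     3     2     3     3     3     3
          4     1     0     1     1     2     1     3     2     4     3     5     4     7     5     8     7    10     8
          7     1     0     1     1     2     1     3     3     4     4     6     6     8     8    11    11    14    14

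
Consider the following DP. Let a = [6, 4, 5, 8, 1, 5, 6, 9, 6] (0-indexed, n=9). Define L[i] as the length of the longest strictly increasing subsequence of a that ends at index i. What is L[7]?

4

   i    0    1    2    3    4    5    6    7    8
a[i]    6    4    5    8    1    5    6    9    6
L[i]    1    1    2    3    1    2    3    4    3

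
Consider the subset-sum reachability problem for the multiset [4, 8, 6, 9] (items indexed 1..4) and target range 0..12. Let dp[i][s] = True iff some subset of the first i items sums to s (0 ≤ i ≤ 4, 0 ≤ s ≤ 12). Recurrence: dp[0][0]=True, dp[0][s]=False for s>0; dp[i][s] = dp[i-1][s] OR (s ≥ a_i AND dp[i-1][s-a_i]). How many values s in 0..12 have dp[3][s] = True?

i\s   0   1   2   3   4   5   6   7   8   9  10  11  12
  0   T   F   F   F   F   F   F   F   F   F   F   F   F
  1   T   F   F   F   T   F   F   F   F   F   F   F   F
  2   T   F   F   F   T   F   F   F   T   F   F   F   T
  3   T   F   F   F   T   F   T   F   T   F   T   F   T
  4   T   F   F   F   T   F   T   F   T   T   T   F   T

6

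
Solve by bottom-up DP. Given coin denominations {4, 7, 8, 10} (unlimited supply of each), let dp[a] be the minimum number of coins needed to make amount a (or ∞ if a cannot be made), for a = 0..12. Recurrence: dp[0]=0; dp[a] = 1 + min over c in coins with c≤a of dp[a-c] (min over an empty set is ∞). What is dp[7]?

 a  0  1  2  3  4  5  6  7  8  9 10 11 12
dp  0  -  -  -  1  -  -  1  1  -  1  2  2
(- denotes ∞ / unreachable)

1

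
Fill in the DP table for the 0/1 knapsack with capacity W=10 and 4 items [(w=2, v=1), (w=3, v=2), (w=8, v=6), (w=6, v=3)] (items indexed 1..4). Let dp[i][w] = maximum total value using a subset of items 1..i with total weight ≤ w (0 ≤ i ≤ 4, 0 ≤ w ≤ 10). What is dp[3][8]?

i\w   0   1   2   3   4   5   6   7   8   9  10
  0   0   0   0   0   0   0   0   0   0   0   0
  1   0   0   1   1   1   1   1   1   1   1   1
  2   0   0   1   2   2   3   3   3   3   3   3
  3   0   0   1   2   2   3   3   3   6   6   7
  4   0   0   1   2   2   3   3   3   6   6   7

6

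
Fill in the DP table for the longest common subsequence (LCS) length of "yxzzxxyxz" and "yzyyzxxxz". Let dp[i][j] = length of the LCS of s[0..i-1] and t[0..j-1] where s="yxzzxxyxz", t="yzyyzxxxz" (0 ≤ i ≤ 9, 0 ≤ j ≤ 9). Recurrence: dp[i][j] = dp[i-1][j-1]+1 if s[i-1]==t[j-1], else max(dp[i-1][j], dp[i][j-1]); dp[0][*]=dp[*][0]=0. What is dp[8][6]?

4

   ''  y  z  y  y  z  x  x  x  z
''  0  0  0  0  0  0  0  0  0  0
 y  0  1  1  1  1  1  1  1  1  1
 x  0  1  1  1  1  1  2  2  2  2
 z  0  1  2  2  2  2  2  2  2  3
 z  0  1  2  2  2  3  3  3  3  3
 x  0  1  2  2  2  3  4  4  4  4
 x  0  1  2  2  2  3  4  5  5  5
 y  0  1  2  3  3  3  4  5  5  5
 x  0  1  2  3  3  3  4  5  6  6
 z  0  1  2  3  3  4  4  5  6  7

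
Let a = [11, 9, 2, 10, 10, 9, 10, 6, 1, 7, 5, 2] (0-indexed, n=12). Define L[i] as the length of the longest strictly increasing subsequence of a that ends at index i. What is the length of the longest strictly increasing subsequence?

   i    0    1    2    3    4    5    6    7    8    9   10   11
a[i]   11    9    2   10   10    9   10    6    1    7    5    2
L[i]    1    1    1    2    2    2    3    2    1    3    2    2

3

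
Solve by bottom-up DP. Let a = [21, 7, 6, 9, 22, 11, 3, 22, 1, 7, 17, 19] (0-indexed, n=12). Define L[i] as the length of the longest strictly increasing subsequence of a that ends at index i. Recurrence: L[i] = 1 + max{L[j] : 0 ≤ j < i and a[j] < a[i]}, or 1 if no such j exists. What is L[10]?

   i    0    1    2    3    4    5    6    7    8    9   10   11
a[i]   21    7    6    9   22   11    3   22    1    7   17   19
L[i]    1    1    1    2    3    3    1    4    1    2    4    5

4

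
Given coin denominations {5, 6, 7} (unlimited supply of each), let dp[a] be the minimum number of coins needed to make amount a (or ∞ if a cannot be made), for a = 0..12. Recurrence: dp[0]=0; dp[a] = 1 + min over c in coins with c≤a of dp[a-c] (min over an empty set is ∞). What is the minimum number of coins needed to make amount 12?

 a  0  1  2  3  4  5  6  7  8  9 10 11 12
dp  0  -  -  -  -  1  1  1  -  -  2  2  2
(- denotes ∞ / unreachable)

2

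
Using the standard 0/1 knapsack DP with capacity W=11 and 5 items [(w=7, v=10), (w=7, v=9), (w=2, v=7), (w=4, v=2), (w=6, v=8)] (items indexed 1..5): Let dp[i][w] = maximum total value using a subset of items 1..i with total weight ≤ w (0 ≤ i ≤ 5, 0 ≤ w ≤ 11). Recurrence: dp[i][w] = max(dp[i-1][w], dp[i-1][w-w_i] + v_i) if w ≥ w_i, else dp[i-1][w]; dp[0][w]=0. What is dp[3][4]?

7

i\w   0   1   2   3   4   5   6   7   8   9  10  11
  0   0   0   0   0   0   0   0   0   0   0   0   0
  1   0   0   0   0   0   0   0  10  10  10  10  10
  2   0   0   0   0   0   0   0  10  10  10  10  10
  3   0   0   7   7   7   7   7  10  10  17  17  17
  4   0   0   7   7   7   7   9  10  10  17  17  17
  5   0   0   7   7   7   7   9  10  15  17  17  17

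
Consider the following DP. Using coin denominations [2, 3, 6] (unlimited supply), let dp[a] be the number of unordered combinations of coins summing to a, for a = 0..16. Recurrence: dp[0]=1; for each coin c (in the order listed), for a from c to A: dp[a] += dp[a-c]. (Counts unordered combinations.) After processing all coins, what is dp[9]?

after  coin     0     1     2     3     4     5     6     7     8     9    10    11    12    13    14    15    16
          2     1     0     1     0     1     0     1     0     1     0     1     0     1     0     1     0     1
          3     1     0     1     1     1     1     2     1     2     2     2     2     3     2     3     3     3
          6     1     0     1     1     1     1     3     1     3     3     3     3     6     3     6     6     6

3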